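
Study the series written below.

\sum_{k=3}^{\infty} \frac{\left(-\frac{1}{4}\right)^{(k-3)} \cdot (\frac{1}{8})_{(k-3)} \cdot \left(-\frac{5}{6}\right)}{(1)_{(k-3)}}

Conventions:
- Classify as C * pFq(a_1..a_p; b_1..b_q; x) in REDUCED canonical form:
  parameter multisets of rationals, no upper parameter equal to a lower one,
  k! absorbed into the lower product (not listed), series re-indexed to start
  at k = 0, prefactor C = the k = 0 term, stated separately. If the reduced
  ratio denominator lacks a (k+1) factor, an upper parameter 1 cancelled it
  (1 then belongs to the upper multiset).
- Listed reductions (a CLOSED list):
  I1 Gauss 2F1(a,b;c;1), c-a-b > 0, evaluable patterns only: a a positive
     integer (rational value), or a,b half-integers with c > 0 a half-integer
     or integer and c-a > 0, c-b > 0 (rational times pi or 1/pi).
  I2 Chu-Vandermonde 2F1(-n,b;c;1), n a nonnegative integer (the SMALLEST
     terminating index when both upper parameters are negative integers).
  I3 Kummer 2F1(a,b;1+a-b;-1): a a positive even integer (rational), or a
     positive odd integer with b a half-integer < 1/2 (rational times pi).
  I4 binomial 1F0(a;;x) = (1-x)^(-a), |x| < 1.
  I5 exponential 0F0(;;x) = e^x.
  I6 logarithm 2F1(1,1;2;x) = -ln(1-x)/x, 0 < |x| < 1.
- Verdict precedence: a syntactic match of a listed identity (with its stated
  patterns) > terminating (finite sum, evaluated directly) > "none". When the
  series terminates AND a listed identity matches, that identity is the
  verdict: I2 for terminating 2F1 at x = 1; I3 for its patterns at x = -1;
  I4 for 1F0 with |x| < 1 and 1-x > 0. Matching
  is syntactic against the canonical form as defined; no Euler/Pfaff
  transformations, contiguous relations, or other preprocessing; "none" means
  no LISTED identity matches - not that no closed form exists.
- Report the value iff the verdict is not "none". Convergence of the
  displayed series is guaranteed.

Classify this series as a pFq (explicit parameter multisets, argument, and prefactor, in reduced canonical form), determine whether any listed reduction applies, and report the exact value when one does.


Reduced: x = -\frac{1}{4}, 1F0, upper = {\frac{1}{8}}, lower = {-}, C = -\frac{5}{6}. Verdict: binomial (I4) matches (the 1F0 binomial series: exponent -1/8, x = -\frac{1}{4}). Exact value: \left(-\frac{5}{6}\right) \cdot \left(\frac{5}{4}\right)^{-\frac{1}{8}}.

The tell: from the first term -\frac{5}{6}: (1)_k (prefactor -5/6) is k! itself.
Consecutive-term ratio: r(k) = -\frac{1}{4} * (k+\frac{1}{8}) / [(k+1)] - rational; roots negated = parameters, x = -\frac{1}{4}, C = -\frac{5}{6}.


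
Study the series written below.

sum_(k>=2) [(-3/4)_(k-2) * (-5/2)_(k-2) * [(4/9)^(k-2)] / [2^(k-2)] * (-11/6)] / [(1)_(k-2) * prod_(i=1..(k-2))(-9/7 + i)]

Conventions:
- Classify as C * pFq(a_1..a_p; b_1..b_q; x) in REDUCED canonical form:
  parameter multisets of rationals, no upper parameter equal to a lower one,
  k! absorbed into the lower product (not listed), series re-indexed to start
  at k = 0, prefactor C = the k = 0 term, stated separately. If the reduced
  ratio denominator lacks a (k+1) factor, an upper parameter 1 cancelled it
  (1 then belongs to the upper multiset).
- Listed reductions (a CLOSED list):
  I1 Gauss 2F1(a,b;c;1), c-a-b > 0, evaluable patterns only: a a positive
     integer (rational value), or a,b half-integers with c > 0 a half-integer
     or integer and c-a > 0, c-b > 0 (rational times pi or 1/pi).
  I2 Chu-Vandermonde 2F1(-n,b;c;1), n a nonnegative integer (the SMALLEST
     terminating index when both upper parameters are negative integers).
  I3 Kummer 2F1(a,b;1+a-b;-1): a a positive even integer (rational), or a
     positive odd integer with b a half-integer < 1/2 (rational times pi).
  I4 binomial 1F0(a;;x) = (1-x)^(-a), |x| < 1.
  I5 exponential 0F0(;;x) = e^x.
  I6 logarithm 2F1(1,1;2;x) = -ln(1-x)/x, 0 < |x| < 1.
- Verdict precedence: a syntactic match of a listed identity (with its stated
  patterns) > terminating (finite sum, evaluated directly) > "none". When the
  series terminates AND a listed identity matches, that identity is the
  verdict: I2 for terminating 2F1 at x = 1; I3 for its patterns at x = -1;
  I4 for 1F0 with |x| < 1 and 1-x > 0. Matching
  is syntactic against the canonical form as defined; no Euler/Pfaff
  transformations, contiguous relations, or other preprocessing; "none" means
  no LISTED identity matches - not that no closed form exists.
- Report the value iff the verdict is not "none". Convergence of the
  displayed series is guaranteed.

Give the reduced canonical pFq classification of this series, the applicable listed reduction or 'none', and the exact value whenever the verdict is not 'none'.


Key step: t_0 being -11/6, the lower running product (C = -11/6, x = 2/9) is a rising factorial.
Adjacent-term ratio: r(k) = (2/9) * (k-5/2) (k-3/4) / [(k-2/7) (k+1)] - rational in k. x = (2/9); t_0 = -11/6; negate the roots.

x = 2/9 here; the reduced form reads 2F1, upper {-5/2, -3/4}, lower {-2/7}, C = -11/6. Verdict: none. A 2F1 with upper {-5/2, -3/4} fits none of I1-I6 at x = 2/9; the sum runs forever.


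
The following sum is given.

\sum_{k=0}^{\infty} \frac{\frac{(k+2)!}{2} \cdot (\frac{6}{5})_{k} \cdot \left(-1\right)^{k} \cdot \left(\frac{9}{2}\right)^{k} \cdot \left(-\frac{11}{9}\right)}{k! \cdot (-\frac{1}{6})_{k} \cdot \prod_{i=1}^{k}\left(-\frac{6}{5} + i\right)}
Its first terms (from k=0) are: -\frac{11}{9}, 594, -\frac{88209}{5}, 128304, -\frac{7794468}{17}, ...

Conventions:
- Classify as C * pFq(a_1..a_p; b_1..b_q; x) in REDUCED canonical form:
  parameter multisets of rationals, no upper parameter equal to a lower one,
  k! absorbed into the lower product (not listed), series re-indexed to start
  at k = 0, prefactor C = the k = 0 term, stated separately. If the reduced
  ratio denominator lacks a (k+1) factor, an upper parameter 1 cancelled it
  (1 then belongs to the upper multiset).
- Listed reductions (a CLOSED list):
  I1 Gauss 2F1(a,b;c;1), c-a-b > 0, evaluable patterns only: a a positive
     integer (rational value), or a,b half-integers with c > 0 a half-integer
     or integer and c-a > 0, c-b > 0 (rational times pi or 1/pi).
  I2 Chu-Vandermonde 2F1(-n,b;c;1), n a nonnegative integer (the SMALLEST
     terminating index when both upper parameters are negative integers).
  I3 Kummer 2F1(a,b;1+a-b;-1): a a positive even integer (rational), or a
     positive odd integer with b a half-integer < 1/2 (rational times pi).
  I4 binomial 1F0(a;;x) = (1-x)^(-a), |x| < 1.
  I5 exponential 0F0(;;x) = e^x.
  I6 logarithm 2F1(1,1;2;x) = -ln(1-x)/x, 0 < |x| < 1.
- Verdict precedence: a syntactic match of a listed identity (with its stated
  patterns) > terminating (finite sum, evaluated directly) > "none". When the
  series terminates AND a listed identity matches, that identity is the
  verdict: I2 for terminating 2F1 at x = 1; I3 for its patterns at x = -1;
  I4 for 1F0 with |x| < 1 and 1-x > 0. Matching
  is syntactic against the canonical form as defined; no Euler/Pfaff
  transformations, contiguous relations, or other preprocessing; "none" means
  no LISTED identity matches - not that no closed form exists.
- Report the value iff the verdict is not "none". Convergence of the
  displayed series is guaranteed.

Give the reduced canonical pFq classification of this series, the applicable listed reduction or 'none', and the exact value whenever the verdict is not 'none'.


First insight: t_0 = -\frac{11}{9} here, and the lower running product (C = -11/9) is a rising factorial.
Consecutive-term ratio: r(k) = -\frac{9}{2} * (k+\frac{6}{5}) (k+3) / [(k-\frac{1}{5}) (k-\frac{1}{6}) (k+1)] - rational in k, leading ratio -\frac{9}{2}; with t_0 = -\frac{11}{9}, classification follows.

With C = -\frac{11}{9}: the canonical form is 2F2(\frac{6}{5}, 3; -\frac{1}{5}, -\frac{1}{6}; -\frac{9}{2}). Verdict: none. No listed pattern accepts 2F2(\frac{6}{5}, 3; -\frac{1}{5}, -\frac{1}{6}; -\frac{9}{2}).


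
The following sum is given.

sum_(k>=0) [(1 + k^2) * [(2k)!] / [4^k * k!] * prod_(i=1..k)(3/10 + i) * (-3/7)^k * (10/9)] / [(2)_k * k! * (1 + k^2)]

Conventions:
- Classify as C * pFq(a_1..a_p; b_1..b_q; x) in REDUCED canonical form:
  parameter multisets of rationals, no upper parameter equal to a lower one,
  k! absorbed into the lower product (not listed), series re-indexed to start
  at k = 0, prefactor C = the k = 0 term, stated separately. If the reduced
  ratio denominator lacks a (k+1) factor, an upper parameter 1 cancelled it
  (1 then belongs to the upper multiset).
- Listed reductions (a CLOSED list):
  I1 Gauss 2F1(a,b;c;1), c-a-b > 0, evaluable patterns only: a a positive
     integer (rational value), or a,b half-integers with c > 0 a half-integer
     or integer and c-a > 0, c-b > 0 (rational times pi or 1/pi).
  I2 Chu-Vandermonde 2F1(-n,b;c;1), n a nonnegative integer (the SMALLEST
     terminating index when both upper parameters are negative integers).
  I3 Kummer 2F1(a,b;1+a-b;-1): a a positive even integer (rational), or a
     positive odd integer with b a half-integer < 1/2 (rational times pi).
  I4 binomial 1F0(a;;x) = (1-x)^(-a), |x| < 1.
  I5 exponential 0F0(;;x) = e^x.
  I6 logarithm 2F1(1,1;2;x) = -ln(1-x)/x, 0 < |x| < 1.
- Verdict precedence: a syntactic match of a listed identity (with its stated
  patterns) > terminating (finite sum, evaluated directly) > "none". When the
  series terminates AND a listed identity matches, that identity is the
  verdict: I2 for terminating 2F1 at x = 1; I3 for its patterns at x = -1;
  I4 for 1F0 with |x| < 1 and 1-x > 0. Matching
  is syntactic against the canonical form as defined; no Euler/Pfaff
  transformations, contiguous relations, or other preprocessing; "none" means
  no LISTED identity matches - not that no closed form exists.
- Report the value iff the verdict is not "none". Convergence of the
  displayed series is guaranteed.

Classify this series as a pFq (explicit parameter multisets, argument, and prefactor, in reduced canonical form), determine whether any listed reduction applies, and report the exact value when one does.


Classification (C = 10/9): 2F1 with upper {1/2, 13/10}, lower {2}, argument x = -3/7. Verdict: none. A 2F1 with upper {1/2, 13/10} fits none of I1-I6 at x = -3/7; the sum runs forever.

First insight: x = (-3/7) and the running product (C = 10/9, x = -3/7) telescopes to a rising factorial.
Consecutive-term ratio: r(k) = (-3/7) * (k+1/2) (k+13/10) / [(k+2) (k+1)] ; factor over Q: parameters, x = (-3/7), and C = 10/9.


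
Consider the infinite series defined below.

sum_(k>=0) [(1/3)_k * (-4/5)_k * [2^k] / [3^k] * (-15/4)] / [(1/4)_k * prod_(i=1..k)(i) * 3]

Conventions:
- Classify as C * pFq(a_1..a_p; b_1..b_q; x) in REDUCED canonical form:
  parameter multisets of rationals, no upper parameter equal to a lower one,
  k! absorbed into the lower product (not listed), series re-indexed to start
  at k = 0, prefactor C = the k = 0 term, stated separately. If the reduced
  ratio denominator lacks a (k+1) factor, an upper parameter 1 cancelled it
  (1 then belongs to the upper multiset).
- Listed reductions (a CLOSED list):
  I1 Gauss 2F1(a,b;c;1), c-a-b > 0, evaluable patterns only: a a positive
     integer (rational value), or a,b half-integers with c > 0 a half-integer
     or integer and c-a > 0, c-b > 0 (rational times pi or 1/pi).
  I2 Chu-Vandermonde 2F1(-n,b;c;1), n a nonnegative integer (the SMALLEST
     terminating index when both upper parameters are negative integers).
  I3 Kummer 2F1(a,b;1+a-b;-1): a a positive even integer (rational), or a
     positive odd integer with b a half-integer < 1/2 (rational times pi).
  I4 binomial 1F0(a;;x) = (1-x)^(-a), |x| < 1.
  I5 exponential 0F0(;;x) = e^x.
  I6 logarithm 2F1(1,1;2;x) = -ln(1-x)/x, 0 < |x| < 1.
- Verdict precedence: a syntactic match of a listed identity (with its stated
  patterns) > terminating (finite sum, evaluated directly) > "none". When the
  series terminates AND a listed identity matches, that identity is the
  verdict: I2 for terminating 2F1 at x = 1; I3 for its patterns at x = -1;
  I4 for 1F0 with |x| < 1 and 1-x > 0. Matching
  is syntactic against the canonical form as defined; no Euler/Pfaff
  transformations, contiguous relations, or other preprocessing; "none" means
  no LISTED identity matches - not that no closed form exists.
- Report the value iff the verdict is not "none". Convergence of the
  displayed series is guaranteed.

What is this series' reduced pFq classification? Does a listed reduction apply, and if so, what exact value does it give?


The tell: t_0 being -5/4, the product of the first k integers (prefactor -5/4) is k!.
Step ratio: r(k) = (2/3) * (k-4/5) (k+1/3) / [(k+1/4) (k+1)] - rational; roots negated = parameters, x = (2/3), C = -5/4.

This is -5/4 * 2F1(-4/5, 1/3; 1/4; 2/3) in reduced canonical form. Verdict: none. No listed pattern accepts 2F1(-4/5, 1/3; 1/4; 2/3).


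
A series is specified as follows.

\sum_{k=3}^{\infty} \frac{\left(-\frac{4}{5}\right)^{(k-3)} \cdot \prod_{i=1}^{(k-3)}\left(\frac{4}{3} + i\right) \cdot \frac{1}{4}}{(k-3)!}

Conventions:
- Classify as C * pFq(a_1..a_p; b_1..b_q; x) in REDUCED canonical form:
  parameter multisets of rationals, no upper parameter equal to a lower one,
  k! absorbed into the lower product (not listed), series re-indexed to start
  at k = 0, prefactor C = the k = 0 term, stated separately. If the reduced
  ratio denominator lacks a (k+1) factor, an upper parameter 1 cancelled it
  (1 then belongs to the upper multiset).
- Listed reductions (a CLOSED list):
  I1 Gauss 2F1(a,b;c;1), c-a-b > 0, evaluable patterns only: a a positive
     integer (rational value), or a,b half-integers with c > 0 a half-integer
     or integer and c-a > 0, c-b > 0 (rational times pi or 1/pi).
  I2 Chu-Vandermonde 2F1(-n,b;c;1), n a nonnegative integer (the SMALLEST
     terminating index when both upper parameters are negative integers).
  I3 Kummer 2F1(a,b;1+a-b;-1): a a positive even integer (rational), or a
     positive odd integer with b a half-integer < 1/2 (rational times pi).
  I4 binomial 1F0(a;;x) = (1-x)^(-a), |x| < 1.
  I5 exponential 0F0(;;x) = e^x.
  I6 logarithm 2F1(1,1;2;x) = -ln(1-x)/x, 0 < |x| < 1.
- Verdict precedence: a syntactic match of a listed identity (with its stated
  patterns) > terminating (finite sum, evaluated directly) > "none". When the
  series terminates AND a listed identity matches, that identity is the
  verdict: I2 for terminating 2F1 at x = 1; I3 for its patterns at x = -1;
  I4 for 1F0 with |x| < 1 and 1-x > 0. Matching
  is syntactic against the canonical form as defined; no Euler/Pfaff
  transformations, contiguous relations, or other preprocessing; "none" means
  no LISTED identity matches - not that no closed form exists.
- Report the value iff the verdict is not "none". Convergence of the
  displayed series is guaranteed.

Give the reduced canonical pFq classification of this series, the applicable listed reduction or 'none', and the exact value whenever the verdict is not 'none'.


Prefactor \frac{1}{4}, argument -\frac{4}{5}: 1F0 with upper {\frac{7}{3}} over lower {-}. Verdict: this is binomial (I4) (the 1F0 binomial series: exponent -7/3, x = -\frac{4}{5}). Value: \frac{1}{4} \cdot \left(\frac{9}{5}\right)^{-\frac{7}{3}}.

Structural cue: with t_0 = \frac{1}{4}, the running product (prefactor 1/4) telescopes to a rising factorial.
Adjacent-term ratio: r(k) = -\frac{4}{5} * (k+\frac{7}{3}) / [(k+1)] - rational; roots negated = parameters, x = -\frac{4}{5}, C = \frac{1}{4}.


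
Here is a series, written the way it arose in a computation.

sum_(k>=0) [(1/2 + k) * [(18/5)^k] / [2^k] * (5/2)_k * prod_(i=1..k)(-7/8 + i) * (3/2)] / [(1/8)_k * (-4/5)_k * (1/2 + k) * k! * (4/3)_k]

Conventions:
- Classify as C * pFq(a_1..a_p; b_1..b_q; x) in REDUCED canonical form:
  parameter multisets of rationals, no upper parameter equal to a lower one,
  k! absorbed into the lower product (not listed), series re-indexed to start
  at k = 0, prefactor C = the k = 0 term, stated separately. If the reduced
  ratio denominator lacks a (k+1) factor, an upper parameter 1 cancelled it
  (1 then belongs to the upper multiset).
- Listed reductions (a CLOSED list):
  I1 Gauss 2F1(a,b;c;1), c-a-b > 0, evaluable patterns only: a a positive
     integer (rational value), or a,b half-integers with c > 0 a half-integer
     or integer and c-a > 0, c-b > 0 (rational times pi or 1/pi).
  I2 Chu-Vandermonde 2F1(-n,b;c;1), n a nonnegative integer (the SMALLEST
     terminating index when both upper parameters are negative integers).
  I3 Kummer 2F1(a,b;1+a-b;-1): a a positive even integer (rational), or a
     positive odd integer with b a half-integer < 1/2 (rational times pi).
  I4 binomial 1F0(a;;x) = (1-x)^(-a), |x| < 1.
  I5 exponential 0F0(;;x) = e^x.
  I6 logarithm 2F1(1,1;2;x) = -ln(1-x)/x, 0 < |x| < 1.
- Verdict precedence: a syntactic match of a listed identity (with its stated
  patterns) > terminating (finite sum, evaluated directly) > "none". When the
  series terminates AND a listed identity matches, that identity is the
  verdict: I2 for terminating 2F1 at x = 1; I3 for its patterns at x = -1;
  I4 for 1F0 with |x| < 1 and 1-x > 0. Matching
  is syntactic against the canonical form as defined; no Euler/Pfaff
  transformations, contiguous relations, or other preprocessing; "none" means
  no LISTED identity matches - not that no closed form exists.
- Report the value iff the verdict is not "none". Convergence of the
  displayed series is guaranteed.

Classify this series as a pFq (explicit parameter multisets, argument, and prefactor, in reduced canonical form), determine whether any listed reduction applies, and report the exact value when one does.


At argument 9/5: a 1F2 with upper {5/2}, lower {-4/5, 4/3}, scaled by C = 3/2. Verdict: none. No listed pattern accepts 1F2(5/2; -4/5, 4/3; 9/5).

Key step: with t_0 = 3/2, the parameter 1/8 appears in both the upper and lower lists and cancels (alongside the other common factor).
Adjacent-term ratio: r(k) = (9/5) * (k+5/2) / [(k-4/5) (k+4/3) (k+1)] - rational; roots negated = parameters, x = (9/5), C = 3/2.


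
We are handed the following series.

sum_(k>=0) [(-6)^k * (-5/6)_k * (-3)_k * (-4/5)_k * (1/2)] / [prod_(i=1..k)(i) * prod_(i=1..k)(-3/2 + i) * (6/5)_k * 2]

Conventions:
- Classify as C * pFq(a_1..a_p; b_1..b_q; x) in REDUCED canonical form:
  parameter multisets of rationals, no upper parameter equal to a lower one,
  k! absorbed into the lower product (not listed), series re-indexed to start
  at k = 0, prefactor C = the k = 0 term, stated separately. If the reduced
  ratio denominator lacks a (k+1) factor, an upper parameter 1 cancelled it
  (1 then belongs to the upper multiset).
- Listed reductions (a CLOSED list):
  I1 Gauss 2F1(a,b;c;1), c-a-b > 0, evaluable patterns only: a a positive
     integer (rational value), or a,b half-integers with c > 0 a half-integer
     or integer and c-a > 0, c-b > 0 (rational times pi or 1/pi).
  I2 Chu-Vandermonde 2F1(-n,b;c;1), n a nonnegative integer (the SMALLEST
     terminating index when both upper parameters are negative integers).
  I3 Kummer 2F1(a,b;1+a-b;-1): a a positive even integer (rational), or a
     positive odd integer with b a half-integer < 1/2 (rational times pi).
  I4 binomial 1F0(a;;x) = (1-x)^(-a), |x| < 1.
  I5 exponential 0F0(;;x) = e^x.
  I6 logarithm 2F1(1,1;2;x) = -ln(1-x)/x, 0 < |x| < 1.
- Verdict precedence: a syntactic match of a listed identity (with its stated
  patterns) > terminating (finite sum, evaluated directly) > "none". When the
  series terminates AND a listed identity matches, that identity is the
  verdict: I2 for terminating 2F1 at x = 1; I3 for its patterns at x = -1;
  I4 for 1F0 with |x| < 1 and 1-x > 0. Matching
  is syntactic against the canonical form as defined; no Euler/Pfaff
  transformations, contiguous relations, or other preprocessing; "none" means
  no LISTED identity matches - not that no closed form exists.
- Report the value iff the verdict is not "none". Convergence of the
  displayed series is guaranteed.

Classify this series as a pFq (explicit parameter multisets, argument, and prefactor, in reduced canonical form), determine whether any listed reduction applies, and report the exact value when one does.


With C = 1/4: the canonical form is 3F2(-3, -5/6, -4/5; -1/2, 6/5; -6). Verdict: terminating - no listed pattern fits, but -3 in the upper list cuts the series at k = 3; direct evaluation. Hence: -817/132.

Key step: with t_0 = 1/4, the lower running product (prefactor 1/4) is a rising factorial.
Adjacent-term ratio: r(k) = (-6) * (k-3) (k-5/6) (k-4/5) / [(k-1/2) (k+6/5) (k+1)] - rational in k. x = (-6); t_0 = 1/4; negate the roots.


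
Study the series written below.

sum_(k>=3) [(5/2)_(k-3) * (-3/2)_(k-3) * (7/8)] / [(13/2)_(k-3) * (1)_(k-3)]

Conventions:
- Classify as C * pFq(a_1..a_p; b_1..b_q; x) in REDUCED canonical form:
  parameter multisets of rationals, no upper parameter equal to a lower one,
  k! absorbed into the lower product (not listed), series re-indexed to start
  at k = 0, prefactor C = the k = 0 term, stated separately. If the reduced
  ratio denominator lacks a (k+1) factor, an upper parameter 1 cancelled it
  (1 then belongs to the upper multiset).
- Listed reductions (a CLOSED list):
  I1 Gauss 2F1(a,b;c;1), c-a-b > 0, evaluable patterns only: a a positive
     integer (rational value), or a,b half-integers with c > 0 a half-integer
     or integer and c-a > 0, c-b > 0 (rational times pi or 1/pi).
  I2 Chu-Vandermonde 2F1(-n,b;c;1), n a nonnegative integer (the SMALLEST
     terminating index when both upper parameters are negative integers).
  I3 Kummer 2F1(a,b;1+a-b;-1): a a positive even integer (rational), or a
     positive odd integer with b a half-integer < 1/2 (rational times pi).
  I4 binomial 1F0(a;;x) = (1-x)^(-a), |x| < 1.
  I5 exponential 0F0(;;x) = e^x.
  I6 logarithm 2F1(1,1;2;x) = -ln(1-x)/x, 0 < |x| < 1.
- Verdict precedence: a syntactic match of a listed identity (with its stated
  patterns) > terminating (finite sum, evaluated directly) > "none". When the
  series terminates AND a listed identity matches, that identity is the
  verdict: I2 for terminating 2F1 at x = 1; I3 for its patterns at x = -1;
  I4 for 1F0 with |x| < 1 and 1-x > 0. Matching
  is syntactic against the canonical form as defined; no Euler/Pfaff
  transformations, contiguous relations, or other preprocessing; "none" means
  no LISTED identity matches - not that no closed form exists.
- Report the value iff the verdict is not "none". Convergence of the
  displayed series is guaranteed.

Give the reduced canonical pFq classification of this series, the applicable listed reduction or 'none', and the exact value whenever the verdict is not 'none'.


Key observation: x = 1 and (1)_k (prefactor 7/8) is k! itself.
Step ratio: r(k) = 1 * (k-3/2) (k+5/2) / [(k+13/2) (k+1)] - rational in k. x = 1; t_0 = 7/8; negate the roots.

Prefactor 7/8, argument 1: 2F1 with upper {-3/2, 5/2} over lower {13/2}. Verdict: Gauss's theorem I1 (half-integer case) applies (x = 1; upper {-3/2, 5/2} half-integers, c = 13/2 in the evaluable pattern). Exact value: (72765/524288) * pi.


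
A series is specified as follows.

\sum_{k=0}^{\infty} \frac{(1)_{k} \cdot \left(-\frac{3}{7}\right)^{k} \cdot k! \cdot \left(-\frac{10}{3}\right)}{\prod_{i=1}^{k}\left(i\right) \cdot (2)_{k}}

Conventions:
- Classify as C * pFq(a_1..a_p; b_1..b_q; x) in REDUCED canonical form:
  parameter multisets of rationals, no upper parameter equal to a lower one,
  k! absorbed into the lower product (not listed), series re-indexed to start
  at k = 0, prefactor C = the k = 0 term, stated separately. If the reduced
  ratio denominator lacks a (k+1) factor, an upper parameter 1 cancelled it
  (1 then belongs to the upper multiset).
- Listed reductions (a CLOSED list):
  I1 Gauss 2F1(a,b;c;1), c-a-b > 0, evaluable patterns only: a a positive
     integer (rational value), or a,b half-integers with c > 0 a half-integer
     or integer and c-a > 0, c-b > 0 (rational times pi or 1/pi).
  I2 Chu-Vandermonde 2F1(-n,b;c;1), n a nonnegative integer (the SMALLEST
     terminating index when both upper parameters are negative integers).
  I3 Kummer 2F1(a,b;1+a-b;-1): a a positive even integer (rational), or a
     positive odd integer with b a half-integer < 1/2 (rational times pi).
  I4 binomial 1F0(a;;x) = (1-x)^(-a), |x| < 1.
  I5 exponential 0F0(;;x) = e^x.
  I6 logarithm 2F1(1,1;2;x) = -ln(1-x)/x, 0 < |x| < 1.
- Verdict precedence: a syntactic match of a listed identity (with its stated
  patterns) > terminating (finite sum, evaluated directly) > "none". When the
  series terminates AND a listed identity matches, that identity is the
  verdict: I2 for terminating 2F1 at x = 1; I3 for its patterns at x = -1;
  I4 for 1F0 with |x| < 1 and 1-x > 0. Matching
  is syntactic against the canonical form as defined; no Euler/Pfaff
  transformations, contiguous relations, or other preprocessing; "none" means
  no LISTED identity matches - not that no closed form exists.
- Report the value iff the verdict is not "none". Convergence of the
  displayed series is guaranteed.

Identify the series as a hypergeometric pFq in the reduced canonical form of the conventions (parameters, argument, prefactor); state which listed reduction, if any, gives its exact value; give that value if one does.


With C = -\frac{10}{3}: the canonical form is 2F1(1, 1; 2; -\frac{3}{7}). Verdict: the logarithmic series (I6) fires (the logarithm: parameters (1,1;2), x = -\frac{3}{7}). Exact value: \left(-\frac{70}{9}\right) \cdot \ln\left(\frac{10}{7}\right).

First insight: t_0 being -\frac{10}{3}, the product of the first k integers (C = -10/3) is k!.
Term ratio: r(k) = -\frac{3}{7} * (k+1) (k+1) / [(k+2) (k+1)] - rational in k. x = -\frac{3}{7}; t_0 = -\frac{10}{3}; negate the roots.


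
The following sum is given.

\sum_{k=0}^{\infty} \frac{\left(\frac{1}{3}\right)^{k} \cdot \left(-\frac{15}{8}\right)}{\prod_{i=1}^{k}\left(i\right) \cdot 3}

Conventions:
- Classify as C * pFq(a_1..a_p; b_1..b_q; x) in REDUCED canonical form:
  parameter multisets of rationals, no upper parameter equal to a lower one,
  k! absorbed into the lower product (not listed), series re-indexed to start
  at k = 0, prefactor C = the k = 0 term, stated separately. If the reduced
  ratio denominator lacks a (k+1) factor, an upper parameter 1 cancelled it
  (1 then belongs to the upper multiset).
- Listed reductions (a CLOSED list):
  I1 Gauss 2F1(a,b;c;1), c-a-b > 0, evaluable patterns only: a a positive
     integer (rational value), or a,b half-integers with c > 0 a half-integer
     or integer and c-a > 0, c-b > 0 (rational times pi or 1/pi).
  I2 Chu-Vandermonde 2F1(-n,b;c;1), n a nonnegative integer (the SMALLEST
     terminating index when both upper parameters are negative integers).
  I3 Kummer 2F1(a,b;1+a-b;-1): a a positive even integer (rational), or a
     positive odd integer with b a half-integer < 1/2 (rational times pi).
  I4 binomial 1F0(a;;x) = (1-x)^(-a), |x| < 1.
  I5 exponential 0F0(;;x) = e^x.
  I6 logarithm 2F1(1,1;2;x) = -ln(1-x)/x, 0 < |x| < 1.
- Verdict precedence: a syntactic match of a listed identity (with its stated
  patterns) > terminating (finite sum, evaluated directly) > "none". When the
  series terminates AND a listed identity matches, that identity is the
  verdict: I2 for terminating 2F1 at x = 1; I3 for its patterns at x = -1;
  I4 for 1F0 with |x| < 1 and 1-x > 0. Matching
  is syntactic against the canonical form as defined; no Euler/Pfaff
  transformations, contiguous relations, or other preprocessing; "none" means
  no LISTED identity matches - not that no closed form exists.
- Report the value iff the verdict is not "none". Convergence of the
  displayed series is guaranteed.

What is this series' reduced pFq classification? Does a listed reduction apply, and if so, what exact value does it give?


This is -\frac{5}{8} * 0F0(-; -; \frac{1}{3}) in reduced canonical form. Verdict: the exponential series (I5) fires (the 0F0 exponential series at x = \frac{1}{3}). Its exact value is \left(-\frac{5}{8}\right) \cdot e^{\frac{1}{3}}.

First insight: with t_0 = -\frac{5}{8}, the constant factors (prefactor -5/8) combine into one prefactor.
Consecutive-term ratio: r(k) = \frac{1}{3} * 1 / [(k+1)] - rational in k, leading ratio \frac{1}{3}; with t_0 = -\frac{5}{8}, classification follows.


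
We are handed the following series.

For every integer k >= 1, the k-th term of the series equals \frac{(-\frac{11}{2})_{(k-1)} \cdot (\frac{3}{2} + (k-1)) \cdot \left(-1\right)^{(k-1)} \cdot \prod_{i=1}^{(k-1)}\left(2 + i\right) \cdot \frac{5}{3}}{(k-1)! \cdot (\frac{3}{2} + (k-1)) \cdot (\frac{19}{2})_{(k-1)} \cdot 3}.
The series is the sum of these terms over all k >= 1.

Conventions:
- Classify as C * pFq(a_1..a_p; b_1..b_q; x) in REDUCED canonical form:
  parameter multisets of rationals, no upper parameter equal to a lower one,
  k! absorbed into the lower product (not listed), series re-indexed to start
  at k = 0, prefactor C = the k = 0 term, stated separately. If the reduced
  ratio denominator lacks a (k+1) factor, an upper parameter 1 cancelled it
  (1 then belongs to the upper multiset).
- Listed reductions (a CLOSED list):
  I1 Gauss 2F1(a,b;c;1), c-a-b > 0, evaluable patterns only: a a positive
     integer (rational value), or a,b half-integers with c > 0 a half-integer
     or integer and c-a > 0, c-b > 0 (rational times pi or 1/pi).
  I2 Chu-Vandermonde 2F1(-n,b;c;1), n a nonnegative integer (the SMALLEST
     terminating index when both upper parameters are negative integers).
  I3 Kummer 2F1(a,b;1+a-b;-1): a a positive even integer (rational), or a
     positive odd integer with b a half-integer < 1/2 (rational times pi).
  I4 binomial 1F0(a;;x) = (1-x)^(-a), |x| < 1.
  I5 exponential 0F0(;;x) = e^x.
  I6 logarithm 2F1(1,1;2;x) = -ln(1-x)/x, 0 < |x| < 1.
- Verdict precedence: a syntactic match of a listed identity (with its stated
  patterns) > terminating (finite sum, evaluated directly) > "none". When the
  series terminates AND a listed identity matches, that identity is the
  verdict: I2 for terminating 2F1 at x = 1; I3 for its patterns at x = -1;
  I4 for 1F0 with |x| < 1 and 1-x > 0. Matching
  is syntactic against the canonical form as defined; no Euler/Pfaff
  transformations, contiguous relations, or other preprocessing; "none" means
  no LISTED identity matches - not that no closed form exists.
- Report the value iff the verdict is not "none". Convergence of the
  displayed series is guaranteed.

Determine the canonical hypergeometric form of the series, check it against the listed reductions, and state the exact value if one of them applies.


The series (x = -1) is 2F1: upper {-\frac{11}{2}, 3}, lower {\frac{19}{2}}, prefactor \frac{5}{9}. Verdict: Kummer (I3) fires (x = -1; c = \frac{19}{2} equals 1+a-b for upper {-\frac{11}{2}, 3}: listed pattern). Hence: \frac{60775}{65536} \cdot \pi.

Key step: t_0 = \frac{5}{9} here, and k + 3/2 divides numerator and denominator alike; C = 5/9, x = -1 after cancelling.
Ratio: r(k) = -1 * (k-\frac{11}{2}) (k+3) / [(k+\frac{19}{2}) (k+1)] - rational in k, leading ratio -1; with t_0 = \frac{5}{9}, classification follows.


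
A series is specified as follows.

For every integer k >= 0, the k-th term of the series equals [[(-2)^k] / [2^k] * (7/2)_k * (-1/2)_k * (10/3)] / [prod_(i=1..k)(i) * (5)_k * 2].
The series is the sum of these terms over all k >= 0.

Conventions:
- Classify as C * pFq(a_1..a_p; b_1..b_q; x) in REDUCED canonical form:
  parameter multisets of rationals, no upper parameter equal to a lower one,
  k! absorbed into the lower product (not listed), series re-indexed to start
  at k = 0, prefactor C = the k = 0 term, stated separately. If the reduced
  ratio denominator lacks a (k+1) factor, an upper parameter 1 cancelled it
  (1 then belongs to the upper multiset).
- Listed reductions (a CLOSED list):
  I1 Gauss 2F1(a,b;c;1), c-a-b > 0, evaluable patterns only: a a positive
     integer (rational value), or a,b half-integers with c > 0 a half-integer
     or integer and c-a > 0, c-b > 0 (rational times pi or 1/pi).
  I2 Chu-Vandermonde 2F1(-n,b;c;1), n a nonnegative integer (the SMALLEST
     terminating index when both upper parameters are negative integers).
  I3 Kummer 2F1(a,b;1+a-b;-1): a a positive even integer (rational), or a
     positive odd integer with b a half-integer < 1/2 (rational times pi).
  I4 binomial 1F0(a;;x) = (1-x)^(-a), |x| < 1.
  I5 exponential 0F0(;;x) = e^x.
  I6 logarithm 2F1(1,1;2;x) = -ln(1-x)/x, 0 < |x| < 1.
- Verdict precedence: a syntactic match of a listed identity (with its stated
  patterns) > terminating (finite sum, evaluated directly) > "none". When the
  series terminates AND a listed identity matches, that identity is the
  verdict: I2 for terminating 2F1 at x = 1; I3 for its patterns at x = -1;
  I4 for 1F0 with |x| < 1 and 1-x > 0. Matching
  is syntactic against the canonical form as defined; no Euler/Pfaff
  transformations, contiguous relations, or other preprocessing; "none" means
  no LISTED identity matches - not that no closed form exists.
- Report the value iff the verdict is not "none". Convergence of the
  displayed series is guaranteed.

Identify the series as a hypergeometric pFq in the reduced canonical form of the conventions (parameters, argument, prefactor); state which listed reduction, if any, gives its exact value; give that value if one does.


At argument -1: a 2F1 with upper {-1/2, 7/2}, lower {5}, scaled by C = 5/3. Verdict: none - this 2F1 at x = -1 matches no listed pattern, and upper {-1/2, 7/2} holds no stopper.

The tell: t_0 being 5/3, the two k-th powers (C = 5/3) combine into one argument.
Step ratio: r(k) = (-1) * (k-1/2) (k+7/2) / [(k+5) (k+1)] - poly over poly, x = (-1) from leading terms; C = 5/3 at k = 0.


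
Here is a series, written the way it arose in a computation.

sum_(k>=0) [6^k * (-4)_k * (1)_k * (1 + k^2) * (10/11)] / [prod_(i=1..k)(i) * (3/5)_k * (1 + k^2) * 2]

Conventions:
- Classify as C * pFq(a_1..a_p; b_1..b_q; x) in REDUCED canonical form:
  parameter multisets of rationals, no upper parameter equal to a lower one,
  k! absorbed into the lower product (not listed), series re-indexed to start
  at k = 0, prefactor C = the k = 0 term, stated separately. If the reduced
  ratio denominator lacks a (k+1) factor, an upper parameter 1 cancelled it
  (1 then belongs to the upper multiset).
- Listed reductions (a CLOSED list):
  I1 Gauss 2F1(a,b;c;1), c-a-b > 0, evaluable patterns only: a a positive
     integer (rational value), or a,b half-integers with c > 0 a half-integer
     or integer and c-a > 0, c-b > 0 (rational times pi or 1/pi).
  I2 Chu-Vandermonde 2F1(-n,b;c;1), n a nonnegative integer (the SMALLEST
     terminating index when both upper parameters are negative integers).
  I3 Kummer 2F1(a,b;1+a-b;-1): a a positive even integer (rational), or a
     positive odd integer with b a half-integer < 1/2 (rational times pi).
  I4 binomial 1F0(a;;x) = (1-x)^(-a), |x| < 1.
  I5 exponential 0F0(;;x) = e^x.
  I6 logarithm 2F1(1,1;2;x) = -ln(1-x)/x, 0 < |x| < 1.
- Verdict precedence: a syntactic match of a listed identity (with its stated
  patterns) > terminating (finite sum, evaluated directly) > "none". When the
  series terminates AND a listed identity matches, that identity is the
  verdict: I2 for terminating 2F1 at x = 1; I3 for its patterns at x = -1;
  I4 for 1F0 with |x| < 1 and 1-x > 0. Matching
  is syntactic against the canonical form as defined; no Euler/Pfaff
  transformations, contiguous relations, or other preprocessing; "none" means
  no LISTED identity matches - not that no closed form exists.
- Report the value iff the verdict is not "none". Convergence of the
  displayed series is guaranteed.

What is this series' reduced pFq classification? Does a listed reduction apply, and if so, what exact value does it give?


The tell: from the first term 5/11: the constant factors (C = 5/11, x = 6) combine into one prefactor.
Term ratio: r(k) = 6 * (k-4) (k+1) / [(k+3/5) (k+1)] - rational; roots negated = parameters, x = 6, C = 5/11.

The series (x = 6) is 2F1: upper {-4, 1}, lower {3/5}, prefactor 5/11. Verdict: terminating (-4 upstairs). 5 nonzero terms in all; added directly. Sum: 116715/143.


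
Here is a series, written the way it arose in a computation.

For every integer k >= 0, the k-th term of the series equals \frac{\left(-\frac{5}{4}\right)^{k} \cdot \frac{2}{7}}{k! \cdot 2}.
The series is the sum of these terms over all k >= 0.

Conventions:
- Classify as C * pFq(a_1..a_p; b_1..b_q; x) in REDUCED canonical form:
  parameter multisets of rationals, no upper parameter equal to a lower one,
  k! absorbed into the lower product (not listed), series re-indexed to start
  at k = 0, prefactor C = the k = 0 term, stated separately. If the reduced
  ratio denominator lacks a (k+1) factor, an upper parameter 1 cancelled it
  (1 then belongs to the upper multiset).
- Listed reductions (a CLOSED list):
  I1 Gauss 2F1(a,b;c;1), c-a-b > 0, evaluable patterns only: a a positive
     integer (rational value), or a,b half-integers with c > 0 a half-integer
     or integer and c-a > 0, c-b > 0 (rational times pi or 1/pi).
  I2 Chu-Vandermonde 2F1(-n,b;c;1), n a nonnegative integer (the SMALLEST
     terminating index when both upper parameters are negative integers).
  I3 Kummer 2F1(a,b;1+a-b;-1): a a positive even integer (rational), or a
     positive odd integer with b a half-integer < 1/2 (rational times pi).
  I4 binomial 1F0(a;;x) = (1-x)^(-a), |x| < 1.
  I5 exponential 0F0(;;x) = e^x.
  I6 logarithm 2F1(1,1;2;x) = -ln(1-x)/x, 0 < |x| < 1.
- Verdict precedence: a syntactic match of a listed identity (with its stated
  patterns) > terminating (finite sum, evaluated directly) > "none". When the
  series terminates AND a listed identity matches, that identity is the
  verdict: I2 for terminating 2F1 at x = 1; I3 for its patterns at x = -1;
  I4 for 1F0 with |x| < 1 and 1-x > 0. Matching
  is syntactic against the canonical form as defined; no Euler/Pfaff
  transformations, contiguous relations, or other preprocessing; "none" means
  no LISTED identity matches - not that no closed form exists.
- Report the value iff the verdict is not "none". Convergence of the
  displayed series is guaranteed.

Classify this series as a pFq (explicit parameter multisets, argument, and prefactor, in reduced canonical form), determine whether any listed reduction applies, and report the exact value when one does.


The series (x = -\frac{5}{4}) is 0F0: upper {-}, lower {-}, prefactor \frac{1}{7}. Verdict: exponential (I5) fires (the 0F0 exponential series at x = -\frac{5}{4}). Hence: \frac{1}{7} \cdot e^{-\frac{5}{4}}.

Key step: from the first term \frac{1}{7}: the constant factors (C = 1/7, x = -5/4) combine into one prefactor.
Consecutive-term ratio: r(k) = -\frac{5}{4} * 1 / [(k+1)] ; factor over Q: parameters, x = -\frac{5}{4}, and C = \frac{1}{7}.


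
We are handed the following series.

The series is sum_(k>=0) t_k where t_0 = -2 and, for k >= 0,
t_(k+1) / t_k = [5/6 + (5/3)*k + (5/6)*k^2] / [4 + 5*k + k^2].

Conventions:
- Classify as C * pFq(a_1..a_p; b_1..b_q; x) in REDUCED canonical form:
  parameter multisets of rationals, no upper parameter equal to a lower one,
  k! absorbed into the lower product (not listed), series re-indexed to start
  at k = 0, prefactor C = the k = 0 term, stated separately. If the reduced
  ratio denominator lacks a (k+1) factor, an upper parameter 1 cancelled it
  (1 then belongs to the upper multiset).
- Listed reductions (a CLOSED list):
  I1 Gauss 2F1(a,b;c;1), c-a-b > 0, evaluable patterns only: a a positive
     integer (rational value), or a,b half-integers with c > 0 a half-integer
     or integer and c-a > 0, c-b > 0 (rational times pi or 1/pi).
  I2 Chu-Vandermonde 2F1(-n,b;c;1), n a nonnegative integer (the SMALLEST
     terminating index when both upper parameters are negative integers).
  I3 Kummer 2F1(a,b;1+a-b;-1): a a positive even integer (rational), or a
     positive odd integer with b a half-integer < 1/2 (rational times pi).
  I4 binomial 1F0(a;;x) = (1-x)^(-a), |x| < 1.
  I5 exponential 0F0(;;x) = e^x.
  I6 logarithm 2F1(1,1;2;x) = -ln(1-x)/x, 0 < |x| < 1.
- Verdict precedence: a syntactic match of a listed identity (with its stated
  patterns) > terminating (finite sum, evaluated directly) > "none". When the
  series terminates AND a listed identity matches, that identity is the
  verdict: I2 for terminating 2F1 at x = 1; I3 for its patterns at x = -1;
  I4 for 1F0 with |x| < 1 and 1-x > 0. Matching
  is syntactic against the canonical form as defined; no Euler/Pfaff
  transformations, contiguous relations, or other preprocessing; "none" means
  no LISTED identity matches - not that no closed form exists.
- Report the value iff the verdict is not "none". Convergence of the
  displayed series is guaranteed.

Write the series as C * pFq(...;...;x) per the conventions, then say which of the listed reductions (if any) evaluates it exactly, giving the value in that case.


Reduced: x = 5/6, 2F1, upper = {1, 1}, lower = {4}, C = -2. Verdict: none. Every listed pattern misses the 2F1 form at 5/6, upper {1, 1}.

Key observation: with t_0 = -2, factor the ratio over Q (C = -2): negated roots = parameters.
Consecutive-term ratio: r(k) = (5/6) * (k+1) (k+1) / [(k+4) (k+1)] - rational in k, leading ratio (5/6); with t_0 = -2, classification follows.
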